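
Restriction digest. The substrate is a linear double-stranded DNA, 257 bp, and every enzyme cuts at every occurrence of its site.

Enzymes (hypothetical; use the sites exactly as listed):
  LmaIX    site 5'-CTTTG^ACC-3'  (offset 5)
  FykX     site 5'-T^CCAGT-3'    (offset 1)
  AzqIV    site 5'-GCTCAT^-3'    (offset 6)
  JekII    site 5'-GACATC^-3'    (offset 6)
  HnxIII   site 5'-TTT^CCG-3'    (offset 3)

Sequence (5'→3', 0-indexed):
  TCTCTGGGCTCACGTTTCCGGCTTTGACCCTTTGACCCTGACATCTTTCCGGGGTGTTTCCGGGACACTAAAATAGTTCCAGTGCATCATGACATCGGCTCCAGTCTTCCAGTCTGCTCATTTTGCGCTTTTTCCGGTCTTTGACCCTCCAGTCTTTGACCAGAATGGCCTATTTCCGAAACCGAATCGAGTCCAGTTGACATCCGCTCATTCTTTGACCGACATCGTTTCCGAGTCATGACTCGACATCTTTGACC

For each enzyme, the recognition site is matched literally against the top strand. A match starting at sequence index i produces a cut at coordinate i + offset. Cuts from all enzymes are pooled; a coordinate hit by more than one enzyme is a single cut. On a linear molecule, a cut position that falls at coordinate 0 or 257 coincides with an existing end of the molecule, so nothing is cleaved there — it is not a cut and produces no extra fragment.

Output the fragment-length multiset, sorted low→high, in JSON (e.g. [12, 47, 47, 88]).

Site scan:
  LmaIX CTTTGACC/5: at [21, 29, 138, 153, 212, 249] ⇒ [26, 34, 143, 158, 217, 254]
  FykX TCCAGT/1: at [77, 99, 107, 147, 191] ⇒ [78, 100, 108, 148, 192]
  AzqIV GCTCAT/6: at [115, 205] ⇒ [121, 211]
  JekII GACATC/6: at [39, 90, 198, 220, 244] ⇒ [45, 96, 204, 226, 250]
  HnxIII TTTCCG/3: at [14, 45, 56, 130, 172, 227] ⇒ [17, 48, 59, 133, 175, 230]

Pooled cuts: [17, 26, 34, 45, 48, 59, 78, 96, 100, 108, 121, 133, 143, 148, 158, 175, 192, 204, 211, 217, 226, 230, 250, 254]

Fragment lengths:
  [0,17): 17 bp
  [17,26): 9 bp
  [26,34): 8 bp
  [34,45): 11 bp
  [45,48): 3 bp
  [48,59): 11 bp
  [59,78): 19 bp
  [78,96): 18 bp
  [96,100): 4 bp
  [100,108): 8 bp
  [108,121): 13 bp
  [121,133): 12 bp
  [133,143): 10 bp
  [143,148): 5 bp
  [148,158): 10 bp
  [158,175): 17 bp
  [175,192): 17 bp
  [192,204): 12 bp
  [204,211): 7 bp
  [211,217): 6 bp
  [217,226): 9 bp
  [226,230): 4 bp
  [230,250): 20 bp
  [250,254): 4 bp
  [254,257): 3 bp

[3,3,4,4,4,5,6,7,8,8,9,9,10,10,11,11,12,12,13,17,17,17,18,19,20]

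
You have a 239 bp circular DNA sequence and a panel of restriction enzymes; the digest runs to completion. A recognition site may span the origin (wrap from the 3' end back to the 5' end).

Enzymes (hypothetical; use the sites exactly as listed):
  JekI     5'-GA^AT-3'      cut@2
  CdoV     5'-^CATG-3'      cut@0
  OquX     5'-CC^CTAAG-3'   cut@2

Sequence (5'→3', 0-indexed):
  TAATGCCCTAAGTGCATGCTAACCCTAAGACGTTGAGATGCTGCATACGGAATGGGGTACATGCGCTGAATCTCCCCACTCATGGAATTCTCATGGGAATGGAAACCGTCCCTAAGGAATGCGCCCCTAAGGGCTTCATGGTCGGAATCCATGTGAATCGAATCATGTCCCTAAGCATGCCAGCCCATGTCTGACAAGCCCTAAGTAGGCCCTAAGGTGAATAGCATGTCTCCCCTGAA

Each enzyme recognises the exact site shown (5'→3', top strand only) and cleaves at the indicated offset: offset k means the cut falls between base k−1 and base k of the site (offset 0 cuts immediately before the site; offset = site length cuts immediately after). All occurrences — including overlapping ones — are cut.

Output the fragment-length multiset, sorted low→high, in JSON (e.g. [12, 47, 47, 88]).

[2,3,4,5,5,5,6,7,7,7,7,7,8,8,8,9,10,10,10,10,10,11,11,13,14,15,27]

Per-enzyme occurrences:
  JekI (GAAT, off=2): starts [49, 67, 84, 96, 116, 144, 154, 159, 218, 236] → cuts [51, 69, 86, 98, 118, 146, 156, 161, 220, 238]
  CdoV (CATG, off=0): starts [14, 59, 80, 91, 136, 149, 163, 175, 185, 224] → cuts [14, 59, 80, 91, 136, 149, 163, 175, 185, 224]
  OquX (CCCTAAG, off=2): starts [5, 22, 109, 124, 168, 198, 209] → cuts [7, 24, 111, 126, 170, 200, 211]

All cut coordinates (distinct, sorted): [7, 14, 24, 51, 59, 69, 80, 86, 91, 98, 111, 118, 126, 136, 146, 149, 156, 161, 163, 170, 175, 185, 200, 211, 220, 224, 238]

Fragments:
  7→14: 7 bp
  14→24: 10 bp
  24→51: 27 bp
  51→59: 8 bp
  59→69: 10 bp
  69→80: 11 bp
  80→86: 6 bp
  86→91: 5 bp
  91→98: 7 bp
  98→111: 13 bp
  111→118: 7 bp
  118→126: 8 bp
  126→136: 10 bp
  136→146: 10 bp
  146→149: 3 bp
  149→156: 7 bp
  156→161: 5 bp
  161→163: 2 bp
  163→170: 7 bp
  170→175: 5 bp
  175→185: 10 bp
  185→200: 15 bp
  200→211: 11 bp
  211→220: 9 bp
  220→224: 4 bp
  224→238: 14 bp
  238→7 (wrap): 239-238+7 = 8 bp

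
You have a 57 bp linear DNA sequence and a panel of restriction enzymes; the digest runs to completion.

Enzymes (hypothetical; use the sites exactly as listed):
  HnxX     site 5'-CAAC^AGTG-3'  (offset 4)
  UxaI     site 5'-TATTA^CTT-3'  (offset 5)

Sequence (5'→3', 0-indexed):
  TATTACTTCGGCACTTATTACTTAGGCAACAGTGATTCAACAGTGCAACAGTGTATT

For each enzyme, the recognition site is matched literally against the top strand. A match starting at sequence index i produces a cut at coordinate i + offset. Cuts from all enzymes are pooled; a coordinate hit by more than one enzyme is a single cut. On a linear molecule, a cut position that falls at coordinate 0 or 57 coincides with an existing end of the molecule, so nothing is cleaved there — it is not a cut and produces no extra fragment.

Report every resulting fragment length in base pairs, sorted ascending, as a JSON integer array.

Site scan:
  HnxX CAACAGTG/4: at [26, 37, 45] ⇒ [30, 41, 49]
  UxaI TATTACTT/5: at [0, 15] ⇒ [5, 20]

Pooled cuts: [5, 20, 30, 41, 49]

Fragment lengths:
  [0,5): 5 bp
  [5,20): 15 bp
  [20,30): 10 bp
  [30,41): 11 bp
  [41,49): 8 bp
  [49,57): 8 bp

[5,8,8,10,11,15]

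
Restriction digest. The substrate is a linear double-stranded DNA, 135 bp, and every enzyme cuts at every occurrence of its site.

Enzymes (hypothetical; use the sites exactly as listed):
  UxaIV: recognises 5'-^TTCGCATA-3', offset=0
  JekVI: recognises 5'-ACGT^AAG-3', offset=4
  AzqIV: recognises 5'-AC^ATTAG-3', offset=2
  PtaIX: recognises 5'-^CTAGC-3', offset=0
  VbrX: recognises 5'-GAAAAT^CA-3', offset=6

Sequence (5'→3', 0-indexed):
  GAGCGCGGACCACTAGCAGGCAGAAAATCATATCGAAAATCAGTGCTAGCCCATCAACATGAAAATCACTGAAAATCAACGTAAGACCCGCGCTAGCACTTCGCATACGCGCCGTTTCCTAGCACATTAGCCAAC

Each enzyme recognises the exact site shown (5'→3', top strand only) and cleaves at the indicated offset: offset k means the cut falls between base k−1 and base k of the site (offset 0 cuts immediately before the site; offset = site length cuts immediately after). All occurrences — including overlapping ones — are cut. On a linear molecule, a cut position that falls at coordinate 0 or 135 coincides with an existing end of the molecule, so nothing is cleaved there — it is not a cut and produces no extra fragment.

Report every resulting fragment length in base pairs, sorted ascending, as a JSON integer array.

Per-enzyme occurrences:
  UxaIV TTCGCATA/0: at [99] ⇒ [99]
  JekVI ACGTAAG/4: at [78] ⇒ [82]
  AzqIV ACATTAG/2: at [123] ⇒ [125]
  PtaIX CTAGC/0: at [12, 45, 92, 118] ⇒ [12, 45, 92, 118]
  VbrX GAAAATCA/6: at [22, 34, 60, 70] ⇒ [28, 40, 66, 76]

Pooled cuts: [12, 28, 40, 45, 66, 76, 82, 92, 99, 118, 125]

Fragment lengths:
  [0,12): 12 bp
  [12,28): 16 bp
  [28,40): 12 bp
  [40,45): 5 bp
  [45,66): 21 bp
  [66,76): 10 bp
  [76,82): 6 bp
  [82,92): 10 bp
  [92,99): 7 bp
  [99,118): 19 bp
  [118,125): 7 bp
  [125,135): 10 bp

[5,6,7,7,10,10,10,12,12,16,19,21]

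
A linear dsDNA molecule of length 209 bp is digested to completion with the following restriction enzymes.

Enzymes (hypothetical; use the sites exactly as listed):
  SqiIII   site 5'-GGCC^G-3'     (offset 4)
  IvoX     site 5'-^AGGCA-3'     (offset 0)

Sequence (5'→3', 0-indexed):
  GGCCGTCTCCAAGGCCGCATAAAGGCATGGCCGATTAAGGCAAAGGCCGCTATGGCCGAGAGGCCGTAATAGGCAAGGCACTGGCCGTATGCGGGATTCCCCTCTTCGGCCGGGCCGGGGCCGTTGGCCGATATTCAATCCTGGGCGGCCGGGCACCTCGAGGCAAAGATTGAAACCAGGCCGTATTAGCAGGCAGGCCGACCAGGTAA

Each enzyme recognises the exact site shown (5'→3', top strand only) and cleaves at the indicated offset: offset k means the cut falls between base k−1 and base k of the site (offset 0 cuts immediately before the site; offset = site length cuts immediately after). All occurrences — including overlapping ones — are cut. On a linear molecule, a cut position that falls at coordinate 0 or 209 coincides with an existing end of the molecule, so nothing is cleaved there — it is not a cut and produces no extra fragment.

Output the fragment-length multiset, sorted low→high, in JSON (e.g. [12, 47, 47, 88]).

[4,5,5,5,5,6,6,7,8,8,9,9,10,10,10,11,11,12,21,22,25]

Scan for sites:
  SqiIII (GGCCG, off=4): starts [0, 12, 28, 44, 53, 61, 82, 107, 112, 118, 125, 146, 178, 195] → cuts [4, 16, 32, 48, 57, 65, 86, 111, 116, 122, 129, 150, 182, 199]
  IvoX (AGGCA, off=0): starts [22, 37, 70, 75, 160, 190] → cuts [22, 37, 70, 75, 160, 190]

All cut coordinates (distinct, sorted): [4, 16, 22, 32, 37, 48, 57, 65, 70, 75, 86, 111, 116, 122, 129, 150, 160, 182, 190, 199]

Fragment lengths:
  [0,4): 4 bp
  [4,16): 12 bp
  [16,22): 6 bp
  [22,32): 10 bp
  [32,37): 5 bp
  [37,48): 11 bp
  [48,57): 9 bp
  [57,65): 8 bp
  [65,70): 5 bp
  [70,75): 5 bp
  [75,86): 11 bp
  [86,111): 25 bp
  [111,116): 5 bp
  [116,122): 6 bp
  [122,129): 7 bp
  [129,150): 21 bp
  [150,160): 10 bp
  [160,182): 22 bp
  [182,190): 8 bp
  [190,199): 9 bp
  [199,209): 10 bp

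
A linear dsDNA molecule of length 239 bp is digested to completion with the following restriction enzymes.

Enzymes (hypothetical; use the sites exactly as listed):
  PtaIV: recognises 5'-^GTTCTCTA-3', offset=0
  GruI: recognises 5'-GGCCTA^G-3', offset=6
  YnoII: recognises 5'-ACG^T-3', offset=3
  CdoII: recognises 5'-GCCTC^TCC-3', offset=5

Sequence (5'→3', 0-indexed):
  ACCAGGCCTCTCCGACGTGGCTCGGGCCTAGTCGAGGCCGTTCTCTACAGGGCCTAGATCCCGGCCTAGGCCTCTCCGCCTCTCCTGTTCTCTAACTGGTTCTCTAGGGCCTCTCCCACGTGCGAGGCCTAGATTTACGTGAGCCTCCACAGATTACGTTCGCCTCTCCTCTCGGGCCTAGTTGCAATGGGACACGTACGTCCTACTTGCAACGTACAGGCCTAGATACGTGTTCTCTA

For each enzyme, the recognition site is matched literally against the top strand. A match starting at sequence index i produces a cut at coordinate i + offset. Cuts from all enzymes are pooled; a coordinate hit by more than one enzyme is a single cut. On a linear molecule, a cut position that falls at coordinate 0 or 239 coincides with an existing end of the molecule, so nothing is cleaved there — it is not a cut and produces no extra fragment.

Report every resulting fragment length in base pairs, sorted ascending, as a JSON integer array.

[1,4,4,6,6,7,7,8,8,8,8,9,10,10,11,12,12,13,14,14,15,16,17,19]

Per-enzyme occurrences:
  PtaIV (GTTCTCTA, off=0): starts [39, 86, 98, 231] → cuts [39, 86, 98, 231]
  GruI (GGCCTAG, off=6): starts [24, 50, 62, 125, 174, 218] → cuts [30, 56, 68, 131, 180, 224]
  YnoII (ACGT, off=3): starts [14, 117, 136, 155, 193, 197, 211, 227] → cuts [17, 120, 139, 158, 196, 200, 214, 230]
  CdoII (GCCTCTCC, off=5): starts [5, 69, 77, 108, 161] → cuts [10, 74, 82, 113, 166]

All cut coordinates (distinct, sorted): [10, 17, 30, 39, 56, 68, 74, 82, 86, 98, 113, 120, 131, 139, 158, 166, 180, 196, 200, 214, 224, 230, 231]

Fragment lengths:
  [0,10): 10 bp
  [10,17): 7 bp
  [17,30): 13 bp
  [30,39): 9 bp
  [39,56): 17 bp
  [56,68): 12 bp
  [68,74): 6 bp
  [74,82): 8 bp
  [82,86): 4 bp
  [86,98): 12 bp
  [98,113): 15 bp
  [113,120): 7 bp
  [120,131): 11 bp
  [131,139): 8 bp
  [139,158): 19 bp
  [158,166): 8 bp
  [166,180): 14 bp
  [180,196): 16 bp
  [196,200): 4 bp
  [200,214): 14 bp
  [214,224): 10 bp
  [224,230): 6 bp
  [230,231): 1 bp
  [231,239): 8 bp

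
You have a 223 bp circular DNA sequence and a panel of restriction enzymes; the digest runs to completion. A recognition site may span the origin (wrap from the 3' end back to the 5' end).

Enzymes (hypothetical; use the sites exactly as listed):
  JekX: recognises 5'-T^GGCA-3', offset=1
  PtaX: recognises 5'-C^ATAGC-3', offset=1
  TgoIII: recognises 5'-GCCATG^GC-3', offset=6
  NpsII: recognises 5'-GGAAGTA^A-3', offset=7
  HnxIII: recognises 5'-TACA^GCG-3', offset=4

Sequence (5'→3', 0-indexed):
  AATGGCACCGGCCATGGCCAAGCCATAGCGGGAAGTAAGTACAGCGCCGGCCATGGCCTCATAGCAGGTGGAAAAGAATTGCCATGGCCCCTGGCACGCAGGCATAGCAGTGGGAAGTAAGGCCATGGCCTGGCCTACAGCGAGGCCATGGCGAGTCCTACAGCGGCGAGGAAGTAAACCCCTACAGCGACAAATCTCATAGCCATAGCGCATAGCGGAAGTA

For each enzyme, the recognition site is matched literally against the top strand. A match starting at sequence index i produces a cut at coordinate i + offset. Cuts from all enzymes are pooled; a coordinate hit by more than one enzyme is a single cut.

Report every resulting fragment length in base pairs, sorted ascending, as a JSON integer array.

Per-enzyme occurrences:
  JekX (TGGCA, off=1): starts [2, 91] → cuts [3, 92]
  PtaX (CATAGC, off=1): starts [23, 59, 102, 197, 203, 210] → cuts [24, 60, 103, 198, 204, 211]
  TgoIII (GCCATGGC, off=6): starts [10, 49, 80, 121, 144] → cuts [16, 55, 86, 127, 150]
  NpsII (GGAAGTAA, off=7): starts [30, 112, 169, 216] → cuts [0, 37, 119, 176]
  HnxIII (TACAGCG, off=4): starts [39, 135, 158, 182] → cuts [43, 139, 162, 186]

Pooled cuts: [0, 3, 16, 24, 37, 43, 55, 60, 86, 92, 103, 119, 127, 139, 150, 162, 176, 186, 198, 204, 211]

Fragment lengths:
  0→3: 3 bp
  3→16: 13 bp
  16→24: 8 bp
  24→37: 13 bp
  37→43: 6 bp
  43→55: 12 bp
  55→60: 5 bp
  60→86: 26 bp
  86→92: 6 bp
  92→103: 11 bp
  103→119: 16 bp
  119→127: 8 bp
  127→139: 12 bp
  139→150: 11 bp
  150→162: 12 bp
  162→176: 14 bp
  176→186: 10 bp
  186→198: 12 bp
  198→204: 6 bp
  204→211: 7 bp
  211→0 (wrap): 223-211+0 = 12 bp

[3,5,6,6,6,7,8,8,10,11,11,12,12,12,12,12,13,13,14,16,26]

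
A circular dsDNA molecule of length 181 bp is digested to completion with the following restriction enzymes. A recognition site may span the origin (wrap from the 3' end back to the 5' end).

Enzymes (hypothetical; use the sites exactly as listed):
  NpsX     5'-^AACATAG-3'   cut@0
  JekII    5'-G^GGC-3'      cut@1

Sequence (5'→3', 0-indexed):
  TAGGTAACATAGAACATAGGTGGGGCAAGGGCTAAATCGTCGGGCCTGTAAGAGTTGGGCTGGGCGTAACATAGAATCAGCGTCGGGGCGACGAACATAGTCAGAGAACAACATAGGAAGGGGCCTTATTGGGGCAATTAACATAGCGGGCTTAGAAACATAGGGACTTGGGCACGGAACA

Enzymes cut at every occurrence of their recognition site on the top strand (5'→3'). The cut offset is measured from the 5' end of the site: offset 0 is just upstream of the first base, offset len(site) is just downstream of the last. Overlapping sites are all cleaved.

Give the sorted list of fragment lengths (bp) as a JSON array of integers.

Site scan:
  NpsX (AACATAG, off=0): starts [5, 12, 67, 93, 109, 139, 156, 177] → cuts [5, 12, 67, 93, 109, 139, 156, 177]
  JekII (GGGC, off=1): starts [22, 28, 41, 56, 61, 85, 120, 131, 147, 169] → cuts [23, 29, 42, 57, 62, 86, 121, 132, 148, 170]

All cut coordinates (distinct, sorted): [5, 12, 23, 29, 42, 57, 62, 67, 86, 93, 109, 121, 132, 139, 148, 156, 170, 177]

Fragments:
  5→12: 7 bp
  12→23: 11 bp
  23→29: 6 bp
  29→42: 13 bp
  42→57: 15 bp
  57→62: 5 bp
  62→67: 5 bp
  67→86: 19 bp
  86→93: 7 bp
  93→109: 16 bp
  109→121: 12 bp
  121→132: 11 bp
  132→139: 7 bp
  139→148: 9 bp
  148→156: 8 bp
  156→170: 14 bp
  170→177: 7 bp
  177→5 (wrap): 181-177+5 = 9 bp

[5,5,6,7,7,7,7,8,9,9,11,11,12,13,14,15,16,19]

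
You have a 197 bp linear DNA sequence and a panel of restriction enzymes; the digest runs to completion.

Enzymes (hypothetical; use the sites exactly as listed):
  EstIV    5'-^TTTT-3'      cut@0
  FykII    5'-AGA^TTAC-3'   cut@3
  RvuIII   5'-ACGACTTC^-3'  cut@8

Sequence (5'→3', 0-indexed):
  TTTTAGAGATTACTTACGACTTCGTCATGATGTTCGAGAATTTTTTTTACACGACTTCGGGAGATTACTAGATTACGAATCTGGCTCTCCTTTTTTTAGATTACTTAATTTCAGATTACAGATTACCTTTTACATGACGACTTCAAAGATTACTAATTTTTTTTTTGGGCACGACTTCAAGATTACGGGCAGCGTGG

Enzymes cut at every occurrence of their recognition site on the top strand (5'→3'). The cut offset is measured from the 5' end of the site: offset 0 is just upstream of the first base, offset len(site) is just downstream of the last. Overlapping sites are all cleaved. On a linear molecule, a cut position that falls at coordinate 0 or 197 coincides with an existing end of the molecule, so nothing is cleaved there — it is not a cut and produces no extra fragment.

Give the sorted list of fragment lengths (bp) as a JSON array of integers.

Site scan:
  EstIV (TTTT, off=0): starts [0, 40, 41, 42, 43, 44, 90, 91, 92, 93, 127, 156, 157, 158, 159, 160, 161, 162] → cuts [40, 41, 42, 43, 44, 90, 91, 92, 93, 127, 156, 157, 158, 159, 160, 161, 162] (position 0 is a terminus of the linear molecule — no cut)
  FykII (AGATTAC, off=3): starts [6, 61, 69, 97, 112, 119, 146, 179] → cuts [9, 64, 72, 100, 115, 122, 149, 182]
  RvuIII (ACGACTTC, off=8): starts [15, 50, 136, 170] → cuts [23, 58, 144, 178]

All cut coordinates (distinct, sorted): [9, 23, 40, 41, 42, 43, 44, 58, 64, 72, 90, 91, 92, 93, 100, 115, 122, 127, 144, 149, 156, 157, 158, 159, 160, 161, 162, 178, 182]

Fragments:
  [0,9): 9 bp
  [9,23): 14 bp
  [23,40): 17 bp
  [40,41): 1 bp
  [41,42): 1 bp
  [42,43): 1 bp
  [43,44): 1 bp
  [44,58): 14 bp
  [58,64): 6 bp
  [64,72): 8 bp
  [72,90): 18 bp
  [90,91): 1 bp
  [91,92): 1 bp
  [92,93): 1 bp
  [93,100): 7 bp
  [100,115): 15 bp
  [115,122): 7 bp
  [122,127): 5 bp
  [127,144): 17 bp
  [144,149): 5 bp
  [149,156): 7 bp
  [156,157): 1 bp
  [157,158): 1 bp
  [158,159): 1 bp
  [159,160): 1 bp
  [160,161): 1 bp
  [161,162): 1 bp
  [162,178): 16 bp
  [178,182): 4 bp
  [182,197): 15 bp

[1,1,1,1,1,1,1,1,1,1,1,1,1,4,5,5,6,7,7,7,8,9,14,14,15,15,16,17,17,18]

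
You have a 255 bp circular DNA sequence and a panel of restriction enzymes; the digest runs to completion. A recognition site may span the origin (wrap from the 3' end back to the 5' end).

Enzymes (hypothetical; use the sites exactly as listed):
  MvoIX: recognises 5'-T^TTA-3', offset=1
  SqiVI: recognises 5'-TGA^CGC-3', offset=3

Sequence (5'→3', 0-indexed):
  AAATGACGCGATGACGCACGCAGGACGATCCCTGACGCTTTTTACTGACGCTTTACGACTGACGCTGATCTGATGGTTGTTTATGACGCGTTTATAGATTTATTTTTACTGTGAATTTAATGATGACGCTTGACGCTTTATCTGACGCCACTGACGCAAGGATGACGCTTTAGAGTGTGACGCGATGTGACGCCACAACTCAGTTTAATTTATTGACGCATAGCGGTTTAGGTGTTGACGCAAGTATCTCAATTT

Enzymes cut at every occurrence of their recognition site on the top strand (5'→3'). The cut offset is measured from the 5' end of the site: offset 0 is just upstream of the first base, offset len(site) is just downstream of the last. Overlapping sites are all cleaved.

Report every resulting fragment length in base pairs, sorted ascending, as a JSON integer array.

[4,4,4,5,5,6,6,6,7,7,7,8,8,8,8,9,10,10,10,11,11,11,11,11,14,15,18,21]

Site scan:
  MvoIX TTTA/1: at [40, 51, 79, 90, 98, 104, 115, 136, 168, 203, 208, 226, 252] ⇒ [41, 52, 80, 91, 99, 105, 116, 137, 169, 204, 209, 227, 253]
  SqiVI TGACGC/3: at [3, 11, 32, 45, 59, 83, 123, 130, 142, 151, 162, 177, 187, 213, 235] ⇒ [6, 14, 35, 48, 62, 86, 126, 133, 145, 154, 165, 180, 190, 216, 238]

All cut coordinates (distinct, sorted): [6, 14, 35, 41, 48, 52, 62, 80, 86, 91, 99, 105, 116, 126, 133, 137, 145, 154, 165, 169, 180, 190, 204, 209, 216, 227, 238, 253]

Fragment lengths:
  6→14: 8 bp
  14→35: 21 bp
  35→41: 6 bp
  41→48: 7 bp
  48→52: 4 bp
  52→62: 10 bp
  62→80: 18 bp
  80→86: 6 bp
  86→91: 5 bp
  91→99: 8 bp
  99→105: 6 bp
  105→116: 11 bp
  116→126: 10 bp
  126→133: 7 bp
  133→137: 4 bp
  137→145: 8 bp
  145→154: 9 bp
  154→165: 11 bp
  165→169: 4 bp
  169→180: 11 bp
  180→190: 10 bp
  190→204: 14 bp
  204→209: 5 bp
  209→216: 7 bp
  216→227: 11 bp
  227→238: 11 bp
  238→253: 15 bp
  253→6 (wrap): 255-253+6 = 8 bp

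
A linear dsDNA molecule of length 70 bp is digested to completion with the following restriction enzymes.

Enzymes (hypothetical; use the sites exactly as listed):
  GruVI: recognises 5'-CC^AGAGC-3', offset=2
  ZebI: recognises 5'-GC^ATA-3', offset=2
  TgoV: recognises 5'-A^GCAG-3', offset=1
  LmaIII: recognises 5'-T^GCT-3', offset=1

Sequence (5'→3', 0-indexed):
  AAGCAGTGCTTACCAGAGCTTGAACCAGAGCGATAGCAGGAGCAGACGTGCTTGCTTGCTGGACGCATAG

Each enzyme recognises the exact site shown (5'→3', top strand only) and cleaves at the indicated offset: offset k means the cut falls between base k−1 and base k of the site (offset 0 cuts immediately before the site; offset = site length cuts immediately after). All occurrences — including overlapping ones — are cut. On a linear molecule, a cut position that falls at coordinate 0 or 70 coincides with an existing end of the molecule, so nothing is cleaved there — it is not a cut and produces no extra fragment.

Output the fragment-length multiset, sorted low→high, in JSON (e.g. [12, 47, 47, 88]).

Scan for sites:
  GruVI CCAGAGC/2: at [12, 24] ⇒ [14, 26]
  ZebI GCATA/2: at [64] ⇒ [66]
  TgoV AGCAG/1: at [1, 34, 40] ⇒ [2, 35, 41]
  LmaIII TGCT/1: at [6, 48, 52, 56] ⇒ [7, 49, 53, 57]

All cut coordinates (distinct, sorted): [2, 7, 14, 26, 35, 41, 49, 53, 57, 66]

Fragments:
  [0,2): 2 bp
  [2,7): 5 bp
  [7,14): 7 bp
  [14,26): 12 bp
  [26,35): 9 bp
  [35,41): 6 bp
  [41,49): 8 bp
  [49,53): 4 bp
  [53,57): 4 bp
  [57,66): 9 bp
  [66,70): 4 bp

[2,4,4,4,5,6,7,8,9,9,12]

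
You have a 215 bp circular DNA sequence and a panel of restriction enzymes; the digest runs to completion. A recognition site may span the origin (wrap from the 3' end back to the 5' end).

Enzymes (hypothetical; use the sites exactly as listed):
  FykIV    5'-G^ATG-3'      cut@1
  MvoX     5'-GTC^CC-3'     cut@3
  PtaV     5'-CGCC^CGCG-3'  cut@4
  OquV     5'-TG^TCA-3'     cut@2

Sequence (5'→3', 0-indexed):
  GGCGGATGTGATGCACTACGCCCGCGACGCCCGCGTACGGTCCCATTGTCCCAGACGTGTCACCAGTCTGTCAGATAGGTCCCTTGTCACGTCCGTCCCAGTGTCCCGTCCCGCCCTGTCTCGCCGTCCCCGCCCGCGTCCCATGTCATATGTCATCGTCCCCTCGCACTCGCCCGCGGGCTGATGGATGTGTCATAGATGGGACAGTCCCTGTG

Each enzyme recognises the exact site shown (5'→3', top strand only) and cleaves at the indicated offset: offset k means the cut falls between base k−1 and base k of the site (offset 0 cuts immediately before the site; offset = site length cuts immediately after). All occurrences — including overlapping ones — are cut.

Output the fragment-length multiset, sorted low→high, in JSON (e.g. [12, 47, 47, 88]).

Per-enzyme occurrences:
  FykIV (GATG, off=1): starts [4, 9, 182, 186, 197] → cuts [5, 10, 183, 187, 198]
  MvoX (GTCCC, off=3): starts [39, 47, 78, 94, 102, 107, 125, 137, 157, 206] → cuts [42, 50, 81, 97, 105, 110, 128, 140, 160, 209]
  PtaV (CGCCCGCG, off=4): starts [18, 27, 130, 170] → cuts [22, 31, 134, 174]
  OquV (TGTCA, off=2): starts [57, 68, 84, 143, 150, 190] → cuts [59, 70, 86, 145, 152, 192]

All cut coordinates (distinct, sorted): [5, 10, 22, 31, 42, 50, 59, 70, 81, 86, 97, 105, 110, 128, 134, 140, 145, 152, 160, 174, 183, 187, 192, 198, 209]

Fragments:
  5→10: 5 bp
  10→22: 12 bp
  22→31: 9 bp
  31→42: 11 bp
  42→50: 8 bp
  50→59: 9 bp
  59→70: 11 bp
  70→81: 11 bp
  81→86: 5 bp
  86→97: 11 bp
  97→105: 8 bp
  105→110: 5 bp
  110→128: 18 bp
  128→134: 6 bp
  134→140: 6 bp
  140→145: 5 bp
  145→152: 7 bp
  152→160: 8 bp
  160→174: 14 bp
  174→183: 9 bp
  183→187: 4 bp
  187→192: 5 bp
  192→198: 6 bp
  198→209: 11 bp
  209→5 (wrap): 215-209+5 = 11 bp

[4,5,5,5,5,5,6,6,6,7,8,8,8,9,9,9,11,11,11,11,11,11,12,14,18]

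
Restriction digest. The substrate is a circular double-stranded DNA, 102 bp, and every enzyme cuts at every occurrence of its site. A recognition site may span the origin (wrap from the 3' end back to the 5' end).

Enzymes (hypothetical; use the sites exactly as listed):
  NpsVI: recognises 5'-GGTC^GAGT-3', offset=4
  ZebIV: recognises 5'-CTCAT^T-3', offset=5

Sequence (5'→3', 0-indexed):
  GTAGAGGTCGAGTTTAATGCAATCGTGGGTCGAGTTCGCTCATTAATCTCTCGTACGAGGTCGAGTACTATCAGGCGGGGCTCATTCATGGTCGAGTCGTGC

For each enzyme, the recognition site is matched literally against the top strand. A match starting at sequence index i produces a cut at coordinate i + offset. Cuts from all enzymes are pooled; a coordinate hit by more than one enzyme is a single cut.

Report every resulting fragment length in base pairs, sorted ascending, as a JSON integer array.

[8,12,18,19,22,23]

Per-enzyme occurrences:
  NpsVI GGTCGAGT/4: at [5, 27, 58, 89] ⇒ [9, 31, 62, 93]
  ZebIV CTCATT/5: at [38, 80] ⇒ [43, 85]

Pooled cuts: [9, 31, 43, 62, 85, 93]

Fragments:
  9→31: 22 bp
  31→43: 12 bp
  43→62: 19 bp
  62→85: 23 bp
  85→93: 8 bp
  93→9 (wrap): 102-93+9 = 18 bp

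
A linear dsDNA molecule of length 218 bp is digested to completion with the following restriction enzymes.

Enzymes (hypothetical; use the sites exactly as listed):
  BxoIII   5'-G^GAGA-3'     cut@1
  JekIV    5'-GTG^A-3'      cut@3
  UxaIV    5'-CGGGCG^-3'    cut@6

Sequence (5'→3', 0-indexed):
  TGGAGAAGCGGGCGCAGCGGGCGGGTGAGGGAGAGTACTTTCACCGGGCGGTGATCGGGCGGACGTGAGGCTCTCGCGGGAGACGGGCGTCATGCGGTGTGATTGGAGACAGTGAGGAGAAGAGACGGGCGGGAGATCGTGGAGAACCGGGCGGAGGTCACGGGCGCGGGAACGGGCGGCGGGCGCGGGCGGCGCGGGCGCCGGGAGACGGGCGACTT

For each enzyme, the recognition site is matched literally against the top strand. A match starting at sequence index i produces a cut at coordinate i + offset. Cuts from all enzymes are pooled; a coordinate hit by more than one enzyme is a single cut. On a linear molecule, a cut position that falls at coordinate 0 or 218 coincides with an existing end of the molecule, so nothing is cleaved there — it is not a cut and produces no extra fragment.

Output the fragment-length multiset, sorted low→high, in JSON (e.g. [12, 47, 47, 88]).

Site scan:
  BxoIII GGAGA/1: at [1, 29, 78, 104, 115, 131, 140, 203] ⇒ [2, 30, 79, 105, 116, 132, 141, 204]
  JekIV GTGA/3: at [24, 50, 64, 98, 111] ⇒ [27, 53, 67, 101, 114]
  UxaIV CGGGCG/6: at [8, 17, 44, 55, 83, 125, 147, 160, 172, 179, 185, 194, 208] ⇒ [14, 23, 50, 61, 89, 131, 153, 166, 178, 185, 191, 200, 214]

Pooled cuts: [2, 14, 23, 27, 30, 50, 53, 61, 67, 79, 89, 101, 105, 114, 116, 131, 132, 141, 153, 166, 178, 185, 191, 200, 204, 214]

Fragment lengths:
  [0,2): 2 bp
  [2,14): 12 bp
  [14,23): 9 bp
  [23,27): 4 bp
  [27,30): 3 bp
  [30,50): 20 bp
  [50,53): 3 bp
  [53,61): 8 bp
  [61,67): 6 bp
  [67,79): 12 bp
  [79,89): 10 bp
  [89,101): 12 bp
  [101,105): 4 bp
  [105,114): 9 bp
  [114,116): 2 bp
  [116,131): 15 bp
  [131,132): 1 bp
  [132,141): 9 bp
  [141,153): 12 bp
  [153,166): 13 bp
  [166,178): 12 bp
  [178,185): 7 bp
  [185,191): 6 bp
  [191,200): 9 bp
  [200,204): 4 bp
  [204,214): 10 bp
  [214,218): 4 bp

[1,2,2,3,3,4,4,4,4,6,6,7,8,9,9,9,9,10,10,12,12,12,12,12,13,15,20]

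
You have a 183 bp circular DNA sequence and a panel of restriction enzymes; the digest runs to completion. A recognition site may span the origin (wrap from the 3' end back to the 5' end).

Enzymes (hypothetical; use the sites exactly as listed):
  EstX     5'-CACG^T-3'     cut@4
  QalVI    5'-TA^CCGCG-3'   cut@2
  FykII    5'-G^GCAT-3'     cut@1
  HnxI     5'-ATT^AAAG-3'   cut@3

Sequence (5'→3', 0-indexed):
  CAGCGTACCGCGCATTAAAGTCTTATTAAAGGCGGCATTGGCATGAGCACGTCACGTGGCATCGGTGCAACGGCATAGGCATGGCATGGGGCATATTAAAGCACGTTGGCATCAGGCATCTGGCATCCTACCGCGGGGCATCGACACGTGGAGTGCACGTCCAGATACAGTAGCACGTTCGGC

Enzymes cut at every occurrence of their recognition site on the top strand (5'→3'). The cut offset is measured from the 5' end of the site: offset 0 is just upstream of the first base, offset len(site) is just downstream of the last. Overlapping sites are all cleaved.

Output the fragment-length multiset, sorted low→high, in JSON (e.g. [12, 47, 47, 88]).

Site scan:
  EstX (CACGT, off=4): starts [47, 52, 101, 144, 155, 173] → cuts [51, 56, 105, 148, 159, 177]
  QalVI (TACCGCG, off=2): starts [5, 128] → cuts [7, 130]
  FykII (GGCAT, off=1): starts [33, 39, 57, 71, 77, 82, 89, 107, 114, 121, 136] → cuts [34, 40, 58, 72, 78, 83, 90, 108, 115, 122, 137]
  HnxI (ATTAAAG, off=3): starts [13, 24, 94] → cuts [16, 27, 97]

All cut coordinates (distinct, sorted): [7, 16, 27, 34, 40, 51, 56, 58, 72, 78, 83, 90, 97, 105, 108, 115, 122, 130, 137, 148, 159, 177]

Fragment lengths:
  7→16: 9 bp
  16→27: 11 bp
  27→34: 7 bp
  34→40: 6 bp
  40→51: 11 bp
  51→56: 5 bp
  56→58: 2 bp
  58→72: 14 bp
  72→78: 6 bp
  78→83: 5 bp
  83→90: 7 bp
  90→97: 7 bp
  97→105: 8 bp
  105→108: 3 bp
  108→115: 7 bp
  115→122: 7 bp
  122→130: 8 bp
  130→137: 7 bp
  137→148: 11 bp
  148→159: 11 bp
  159→177: 18 bp
  177→7 (wrap): 183-177+7 = 13 bp

[2,3,5,5,6,6,7,7,7,7,7,7,8,8,9,11,11,11,11,13,14,18]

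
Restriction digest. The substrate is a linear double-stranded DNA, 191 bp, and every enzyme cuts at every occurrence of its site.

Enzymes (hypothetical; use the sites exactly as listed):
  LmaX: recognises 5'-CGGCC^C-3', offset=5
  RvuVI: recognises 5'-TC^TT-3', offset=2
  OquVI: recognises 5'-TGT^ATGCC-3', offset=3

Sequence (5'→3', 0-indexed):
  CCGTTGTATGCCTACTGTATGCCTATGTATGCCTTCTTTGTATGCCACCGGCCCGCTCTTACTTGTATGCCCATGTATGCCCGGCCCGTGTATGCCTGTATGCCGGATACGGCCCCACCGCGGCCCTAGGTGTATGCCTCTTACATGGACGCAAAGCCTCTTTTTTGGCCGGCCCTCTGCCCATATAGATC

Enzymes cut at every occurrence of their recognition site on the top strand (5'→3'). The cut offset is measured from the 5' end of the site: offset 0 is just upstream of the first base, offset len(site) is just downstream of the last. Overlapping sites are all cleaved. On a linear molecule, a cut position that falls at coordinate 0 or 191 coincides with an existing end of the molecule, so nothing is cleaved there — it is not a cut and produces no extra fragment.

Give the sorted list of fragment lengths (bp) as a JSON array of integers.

Site scan:
  LmaX CGGCCC/5: at [48, 81, 109, 120, 169] ⇒ [53, 86, 114, 125, 174]
  RvuVI TCTT/2: at [34, 56, 138, 158] ⇒ [36, 58, 140, 160]
  OquVI TGTATGCC/3: at [4, 15, 25, 38, 63, 73, 88, 96, 130] ⇒ [7, 18, 28, 41, 66, 76, 91, 99, 133]

All cut coordinates (distinct, sorted): [7, 18, 28, 36, 41, 53, 58, 66, 76, 86, 91, 99, 114, 125, 133, 140, 160, 174]

Fragment lengths:
  [0,7): 7 bp
  [7,18): 11 bp
  [18,28): 10 bp
  [28,36): 8 bp
  [36,41): 5 bp
  [41,53): 12 bp
  [53,58): 5 bp
  [58,66): 8 bp
  [66,76): 10 bp
  [76,86): 10 bp
  [86,91): 5 bp
  [91,99): 8 bp
  [99,114): 15 bp
  [114,125): 11 bp
  [125,133): 8 bp
  [133,140): 7 bp
  [140,160): 20 bp
  [160,174): 14 bp
  [174,191): 17 bp

[5,5,5,7,7,8,8,8,8,10,10,10,11,11,12,14,15,17,20]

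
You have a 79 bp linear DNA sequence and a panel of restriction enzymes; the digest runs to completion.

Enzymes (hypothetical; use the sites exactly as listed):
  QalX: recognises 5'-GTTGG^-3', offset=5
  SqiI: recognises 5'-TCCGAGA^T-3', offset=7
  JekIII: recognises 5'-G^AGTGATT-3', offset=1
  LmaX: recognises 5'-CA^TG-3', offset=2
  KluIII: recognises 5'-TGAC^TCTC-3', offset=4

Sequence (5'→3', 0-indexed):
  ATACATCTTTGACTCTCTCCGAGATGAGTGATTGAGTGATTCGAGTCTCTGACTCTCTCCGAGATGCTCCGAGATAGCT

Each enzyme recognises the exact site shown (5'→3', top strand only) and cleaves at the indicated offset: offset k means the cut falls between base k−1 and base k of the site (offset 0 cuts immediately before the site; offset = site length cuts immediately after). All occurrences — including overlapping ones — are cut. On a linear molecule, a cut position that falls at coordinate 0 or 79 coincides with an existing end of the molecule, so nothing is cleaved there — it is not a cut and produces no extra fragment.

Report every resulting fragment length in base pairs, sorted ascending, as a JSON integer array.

[2,5,8,10,11,11,13,19]

Per-enzyme occurrences:
  QalX (GTTGG, off=5): no sites
  SqiI (TCCGAGAT, off=7): starts [17, 57, 67] → cuts [24, 64, 74]
  JekIII (GAGTGATT, off=1): starts [25, 33] → cuts [26, 34]
  LmaX (CATG, off=2): no sites
  KluIII (TGACTCTC, off=4): starts [9, 49] → cuts [13, 53]

All cut coordinates (distinct, sorted): [13, 24, 26, 34, 53, 64, 74]

Fragment lengths:
  [0,13): 13 bp
  [13,24): 11 bp
  [24,26): 2 bp
  [26,34): 8 bp
  [34,53): 19 bp
  [53,64): 11 bp
  [64,74): 10 bp
  [74,79): 5 bp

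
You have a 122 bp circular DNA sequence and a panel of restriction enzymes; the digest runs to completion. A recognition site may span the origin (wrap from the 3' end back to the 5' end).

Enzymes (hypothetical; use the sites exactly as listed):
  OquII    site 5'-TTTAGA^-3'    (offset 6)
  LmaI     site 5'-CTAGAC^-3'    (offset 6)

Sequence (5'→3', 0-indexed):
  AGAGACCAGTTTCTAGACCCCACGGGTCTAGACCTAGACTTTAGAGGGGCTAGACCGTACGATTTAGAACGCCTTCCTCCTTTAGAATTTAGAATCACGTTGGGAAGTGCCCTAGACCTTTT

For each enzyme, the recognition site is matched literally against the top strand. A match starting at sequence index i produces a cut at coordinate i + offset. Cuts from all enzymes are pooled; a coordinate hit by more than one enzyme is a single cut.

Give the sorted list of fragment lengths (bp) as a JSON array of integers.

Per-enzyme occurrences:
  OquII TTTAGA/6: at [39, 62, 80, 87, 119] ⇒ [3, 45, 68, 86, 93]
  LmaI CTAGAC/6: at [12, 27, 33, 49, 111] ⇒ [18, 33, 39, 55, 117]

All cut coordinates (distinct, sorted): [3, 18, 33, 39, 45, 55, 68, 86, 93, 117]

Fragment lengths:
  3→18: 15 bp
  18→33: 15 bp
  33→39: 6 bp
  39→45: 6 bp
  45→55: 10 bp
  55→68: 13 bp
  68→86: 18 bp
  86→93: 7 bp
  93→117: 24 bp
  117→3 (wrap): 122-117+3 = 8 bp

[6,6,7,8,10,13,15,15,18,24]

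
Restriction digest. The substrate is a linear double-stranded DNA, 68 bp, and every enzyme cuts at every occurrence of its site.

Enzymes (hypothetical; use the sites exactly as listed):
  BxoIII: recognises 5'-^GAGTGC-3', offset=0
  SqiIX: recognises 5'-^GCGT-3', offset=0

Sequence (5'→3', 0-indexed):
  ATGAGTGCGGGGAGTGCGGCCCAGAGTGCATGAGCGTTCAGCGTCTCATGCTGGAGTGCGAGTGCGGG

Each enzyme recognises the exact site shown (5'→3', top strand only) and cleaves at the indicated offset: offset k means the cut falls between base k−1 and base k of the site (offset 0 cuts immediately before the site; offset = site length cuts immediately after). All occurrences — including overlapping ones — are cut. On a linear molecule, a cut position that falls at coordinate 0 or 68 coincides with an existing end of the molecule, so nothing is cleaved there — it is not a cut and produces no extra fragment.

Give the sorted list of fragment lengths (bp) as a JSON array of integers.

[2,6,7,9,9,10,12,13]

Scan for sites:
  BxoIII GAGTGC/0: at [2, 11, 23, 53, 59] ⇒ [2, 11, 23, 53, 59]
  SqiIX GCGT/0: at [33, 40] ⇒ [33, 40]

All cut coordinates (distinct, sorted): [2, 11, 23, 33, 40, 53, 59]

Fragments:
  [0,2): 2 bp
  [2,11): 9 bp
  [11,23): 12 bp
  [23,33): 10 bp
  [33,40): 7 bp
  [40,53): 13 bp
  [53,59): 6 bp
  [59,68): 9 bp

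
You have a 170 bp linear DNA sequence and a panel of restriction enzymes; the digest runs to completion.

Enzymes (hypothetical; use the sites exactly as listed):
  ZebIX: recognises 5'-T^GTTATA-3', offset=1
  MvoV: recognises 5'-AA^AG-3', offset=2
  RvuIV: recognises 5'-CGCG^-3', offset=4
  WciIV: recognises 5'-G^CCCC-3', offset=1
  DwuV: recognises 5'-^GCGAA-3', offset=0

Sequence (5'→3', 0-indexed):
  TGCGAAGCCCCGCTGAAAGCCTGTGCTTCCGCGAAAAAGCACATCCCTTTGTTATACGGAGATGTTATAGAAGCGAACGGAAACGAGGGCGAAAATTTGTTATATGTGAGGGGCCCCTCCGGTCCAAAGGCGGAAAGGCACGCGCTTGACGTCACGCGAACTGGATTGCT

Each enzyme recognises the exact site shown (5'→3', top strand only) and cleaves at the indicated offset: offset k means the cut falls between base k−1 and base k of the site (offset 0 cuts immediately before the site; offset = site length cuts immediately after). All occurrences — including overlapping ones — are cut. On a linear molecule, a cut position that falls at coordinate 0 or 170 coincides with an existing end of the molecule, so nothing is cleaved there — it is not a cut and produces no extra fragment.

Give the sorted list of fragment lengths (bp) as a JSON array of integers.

[1,3,3,4,6,8,9,9,10,10,11,12,13,13,13,14,15,16]

Scan for sites:
  ZebIX (TGTTATA, off=1): starts [49, 62, 97] → cuts [50, 63, 98]
  MvoV (AAAG, off=2): starts [15, 35, 125, 133] → cuts [17, 37, 127, 135]
  RvuIV (CGCG, off=4): starts [29, 140, 154] → cuts [33, 144, 158]
  WciIV (GCCCC, off=1): starts [6, 112] → cuts [7, 113]
  DwuV (GCGAA, off=0): starts [1, 30, 72, 88, 155] → cuts [1, 30, 72, 88, 155]

All cut coordinates (distinct, sorted): [1, 7, 17, 30, 33, 37, 50, 63, 72, 88, 98, 113, 127, 135, 144, 155, 158]

Fragments:
  [0,1): 1 bp
  [1,7): 6 bp
  [7,17): 10 bp
  [17,30): 13 bp
  [30,33): 3 bp
  [33,37): 4 bp
  [37,50): 13 bp
  [50,63): 13 bp
  [63,72): 9 bp
  [72,88): 16 bp
  [88,98): 10 bp
  [98,113): 15 bp
  [113,127): 14 bp
  [127,135): 8 bp
  [135,144): 9 bp
  [144,155): 11 bp
  [155,158): 3 bp
  [158,170): 12 bp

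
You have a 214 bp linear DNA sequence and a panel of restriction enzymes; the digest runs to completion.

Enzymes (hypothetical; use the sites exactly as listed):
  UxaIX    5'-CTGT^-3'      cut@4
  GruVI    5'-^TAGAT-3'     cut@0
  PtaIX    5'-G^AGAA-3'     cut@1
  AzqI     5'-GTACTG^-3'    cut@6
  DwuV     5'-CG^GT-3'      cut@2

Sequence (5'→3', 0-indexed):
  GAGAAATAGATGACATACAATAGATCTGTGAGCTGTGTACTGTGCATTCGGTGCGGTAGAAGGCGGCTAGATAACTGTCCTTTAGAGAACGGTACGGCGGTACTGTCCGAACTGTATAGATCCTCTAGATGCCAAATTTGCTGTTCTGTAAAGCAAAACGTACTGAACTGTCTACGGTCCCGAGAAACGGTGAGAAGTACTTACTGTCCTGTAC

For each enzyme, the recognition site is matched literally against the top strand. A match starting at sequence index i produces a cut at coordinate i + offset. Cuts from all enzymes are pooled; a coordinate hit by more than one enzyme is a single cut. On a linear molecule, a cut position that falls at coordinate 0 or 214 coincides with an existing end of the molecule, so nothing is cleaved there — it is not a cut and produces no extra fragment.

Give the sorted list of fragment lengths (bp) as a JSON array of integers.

[1,1,1,1,2,3,5,5,5,5,5,6,6,6,6,6,7,7,7,7,8,9,9,9,11,12,14,15,16,19]

Scan for sites:
  UxaIX (CTGT, off=4): starts [25, 32, 39, 74, 102, 111, 140, 145, 167, 203, 208] → cuts [29, 36, 43, 78, 106, 115, 144, 149, 171, 207, 212]
  GruVI (TAGAT, off=0): starts [6, 20, 67, 116, 125] → cuts [6, 20, 67, 116, 125]
  PtaIX (GAGAA, off=1): starts [0, 84, 181, 191] → cuts [1, 85, 182, 192]
  AzqI (GTACTG, off=6): starts [36, 99, 159] → cuts [42, 105, 165]
  DwuV (CGGT, off=2): starts [48, 53, 89, 97, 174, 187] → cuts [50, 55, 91, 99, 176, 189]

Pooled cuts: [1, 6, 20, 29, 36, 42, 43, 50, 55, 67, 78, 85, 91, 99, 105, 106, 115, 116, 125, 144, 149, 165, 171, 176, 182, 189, 192, 207, 212]

Fragments:
  [0,1): 1 bp
  [1,6): 5 bp
  [6,20): 14 bp
  [20,29): 9 bp
  [29,36): 7 bp
  [36,42): 6 bp
  [42,43): 1 bp
  [43,50): 7 bp
  [50,55): 5 bp
  [55,67): 12 bp
  [67,78): 11 bp
  [78,85): 7 bp
  [85,91): 6 bp
  [91,99): 8 bp
  [99,105): 6 bp
  [105,106): 1 bp
  [106,115): 9 bp
  [115,116): 1 bp
  [116,125): 9 bp
  [125,144): 19 bp
  [144,149): 5 bp
  [149,165): 16 bp
  [165,171): 6 bp
  [171,176): 5 bp
  [176,182): 6 bp
  [182,189): 7 bp
  [189,192): 3 bp
  [192,207): 15 bp
  [207,212): 5 bp
  [212,214): 2 bp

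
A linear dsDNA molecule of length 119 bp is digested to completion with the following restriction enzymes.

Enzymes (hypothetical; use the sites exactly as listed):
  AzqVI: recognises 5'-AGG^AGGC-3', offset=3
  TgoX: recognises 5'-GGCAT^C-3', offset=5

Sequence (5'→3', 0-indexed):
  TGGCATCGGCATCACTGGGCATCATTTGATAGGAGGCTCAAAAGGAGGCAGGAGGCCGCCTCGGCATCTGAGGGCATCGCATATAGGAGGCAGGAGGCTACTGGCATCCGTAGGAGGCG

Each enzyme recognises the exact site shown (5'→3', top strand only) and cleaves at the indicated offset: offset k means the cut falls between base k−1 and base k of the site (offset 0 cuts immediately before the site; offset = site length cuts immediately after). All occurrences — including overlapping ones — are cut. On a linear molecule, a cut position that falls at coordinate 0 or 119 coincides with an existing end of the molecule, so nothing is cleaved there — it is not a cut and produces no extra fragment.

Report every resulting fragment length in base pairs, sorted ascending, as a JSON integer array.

Scan for sites:
  AzqVI (AGGAGGC, off=3): starts [30, 42, 49, 84, 91, 111] → cuts [33, 45, 52, 87, 94, 114]
  TgoX (GGCATC, off=5): starts [1, 7, 17, 62, 72, 102] → cuts [6, 12, 22, 67, 77, 107]

Pooled cuts: [6, 12, 22, 33, 45, 52, 67, 77, 87, 94, 107, 114]

Fragment lengths:
  [0,6): 6 bp
  [6,12): 6 bp
  [12,22): 10 bp
  [22,33): 11 bp
  [33,45): 12 bp
  [45,52): 7 bp
  [52,67): 15 bp
  [67,77): 10 bp
  [77,87): 10 bp
  [87,94): 7 bp
  [94,107): 13 bp
  [107,114): 7 bp
  [114,119): 5 bp

[5,6,6,7,7,7,10,10,10,11,12,13,15]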